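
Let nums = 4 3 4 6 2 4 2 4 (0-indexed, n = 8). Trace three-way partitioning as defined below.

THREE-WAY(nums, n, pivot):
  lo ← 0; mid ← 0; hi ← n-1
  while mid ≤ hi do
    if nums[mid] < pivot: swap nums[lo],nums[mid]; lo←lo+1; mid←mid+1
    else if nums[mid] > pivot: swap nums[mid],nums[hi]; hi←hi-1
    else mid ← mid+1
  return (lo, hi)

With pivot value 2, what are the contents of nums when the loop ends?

2 2 6 4 4 3 4 4

pivot = 2; lo=0, mid=0, hi=7
nums[mid]=4>2: swap nums[0],nums[7]; hi=6 → 4 3 4 6 2 4 2 4
nums[mid]=4>2: swap nums[0],nums[6]; hi=5 → 2 3 4 6 2 4 4 4
nums[mid]=2=2: mid=1
nums[mid]=3>2: swap nums[1],nums[5]; hi=4 → 2 4 4 6 2 3 4 4
nums[mid]=4>2: swap nums[1],nums[4]; hi=3 → 2 2 4 6 4 3 4 4
nums[mid]=2=2: mid=2
nums[mid]=4>2: swap nums[2],nums[3]; hi=2 → 2 2 6 4 4 3 4 4
nums[mid]=6>2: swap nums[2],nums[2]; hi=1 → 2 2 6 4 4 3 4 4
end: lo=0, hi=1; nums = 2 2 6 4 4 3 4 4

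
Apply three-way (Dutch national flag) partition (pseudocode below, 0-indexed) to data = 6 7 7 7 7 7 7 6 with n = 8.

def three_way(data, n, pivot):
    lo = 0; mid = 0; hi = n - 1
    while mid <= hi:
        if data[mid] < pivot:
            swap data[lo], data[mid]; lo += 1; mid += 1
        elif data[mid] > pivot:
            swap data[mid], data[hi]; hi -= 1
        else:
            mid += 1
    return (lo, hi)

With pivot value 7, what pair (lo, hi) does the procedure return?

lo=0 mid=0 hi=7
6<7: swap(0,0), lo=1 mid=1 ⇒ 6 7 7 7 7 7 7 6
7=7: mid=2
7=7: mid=3
7=7: mid=4
7=7: mid=5
7=7: mid=6
7=7: mid=7
6<7: swap(1,7), lo=2 mid=8 ⇒ 6 6 7 7 7 7 7 7
done. lo=2 hi=7; data=6 6 7 7 7 7 7 7

(2, 7)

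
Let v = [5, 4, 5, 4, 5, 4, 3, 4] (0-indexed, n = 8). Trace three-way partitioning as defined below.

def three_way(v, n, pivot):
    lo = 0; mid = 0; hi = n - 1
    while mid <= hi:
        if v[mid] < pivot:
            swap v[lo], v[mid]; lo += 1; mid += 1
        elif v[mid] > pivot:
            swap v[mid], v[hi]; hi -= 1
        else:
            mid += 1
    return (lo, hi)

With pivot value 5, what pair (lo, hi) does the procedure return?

(5, 7)

lo=0 mid=0 hi=7
5=5: mid=1
4<5: swap(0,1), lo=1 mid=2 ⇒ [4, 5, 5, 4, 5, 4, 3, 4]
5=5: mid=3
4<5: swap(1,3), lo=2 mid=4 ⇒ [4, 4, 5, 5, 5, 4, 3, 4]
5=5: mid=5
4<5: swap(2,5), lo=3 mid=6 ⇒ [4, 4, 4, 5, 5, 5, 3, 4]
3<5: swap(3,6), lo=4 mid=7 ⇒ [4, 4, 4, 3, 5, 5, 5, 4]
4<5: swap(4,7), lo=5 mid=8 ⇒ [4, 4, 4, 3, 4, 5, 5, 5]
done. lo=5 hi=7; v=[4, 4, 4, 3, 4, 5, 5, 5]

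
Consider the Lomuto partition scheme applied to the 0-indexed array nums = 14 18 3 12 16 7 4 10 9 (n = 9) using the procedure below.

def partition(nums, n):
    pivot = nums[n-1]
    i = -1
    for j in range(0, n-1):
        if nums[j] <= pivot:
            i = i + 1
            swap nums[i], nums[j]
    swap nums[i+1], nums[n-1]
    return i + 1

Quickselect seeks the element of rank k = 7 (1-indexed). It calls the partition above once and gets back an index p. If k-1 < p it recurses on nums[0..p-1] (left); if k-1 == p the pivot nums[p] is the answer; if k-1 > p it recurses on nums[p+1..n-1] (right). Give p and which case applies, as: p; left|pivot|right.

pivot=9, i=-1
j=0: 14>9, skip
j=1: 18>9, skip
j=2: 3≤9, i=0, swap(0,2) ⇒ 3 18 14 12 16 7 4 10 9
j=3: 12>9, skip
j=4: 16>9, skip
j=5: 7≤9, i=1, swap(1,5) ⇒ 3 7 14 12 16 18 4 10 9
j=6: 4≤9, i=2, swap(2,6) ⇒ 3 7 4 12 16 18 14 10 9
j=7: 10>9, skip
swap(3,8) ⇒ 3 7 4 9 16 18 14 10 12; return 3
p = 3; k-1 = 6 > 3 ⇒ right

3; right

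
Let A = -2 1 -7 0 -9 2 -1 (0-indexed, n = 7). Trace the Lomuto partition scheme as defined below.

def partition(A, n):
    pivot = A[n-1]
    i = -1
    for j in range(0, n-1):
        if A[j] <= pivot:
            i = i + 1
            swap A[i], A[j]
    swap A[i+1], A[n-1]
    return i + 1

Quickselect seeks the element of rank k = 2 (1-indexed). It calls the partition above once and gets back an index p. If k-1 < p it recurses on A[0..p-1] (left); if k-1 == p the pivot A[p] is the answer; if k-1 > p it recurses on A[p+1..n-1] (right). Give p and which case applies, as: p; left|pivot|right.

3; left

pivot=-1, i=-1
j=0: -2≤-1, i=0, swap(0,0) ⇒ -2 1 -7 0 -9 2 -1
j=1: 1>-1, skip
j=2: -7≤-1, i=1, swap(1,2) ⇒ -2 -7 1 0 -9 2 -1
j=3: 0>-1, skip
j=4: -9≤-1, i=2, swap(2,4) ⇒ -2 -7 -9 0 1 2 -1
j=5: 2>-1, skip
swap(3,6) ⇒ -2 -7 -9 -1 1 2 0; return 3
p = 3; k-1 = 1 < 3 ⇒ left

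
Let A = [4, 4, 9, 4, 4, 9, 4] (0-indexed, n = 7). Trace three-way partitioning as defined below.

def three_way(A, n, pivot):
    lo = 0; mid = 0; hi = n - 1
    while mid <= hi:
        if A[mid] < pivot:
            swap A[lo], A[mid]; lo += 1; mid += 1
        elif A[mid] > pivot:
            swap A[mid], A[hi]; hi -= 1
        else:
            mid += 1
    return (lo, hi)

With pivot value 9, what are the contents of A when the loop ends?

[4, 4, 4, 4, 4, 9, 9]

pivot = 9; lo=0, mid=0, hi=6
A[mid]=4<9: swap A[0],A[0]; lo=1,mid=1 → [4, 4, 9, 4, 4, 9, 4]
A[mid]=4<9: swap A[1],A[1]; lo=2,mid=2 → [4, 4, 9, 4, 4, 9, 4]
A[mid]=9=9: mid=3
A[mid]=4<9: swap A[2],A[3]; lo=3,mid=4 → [4, 4, 4, 9, 4, 9, 4]
A[mid]=4<9: swap A[3],A[4]; lo=4,mid=5 → [4, 4, 4, 4, 9, 9, 4]
A[mid]=9=9: mid=6
A[mid]=4<9: swap A[4],A[6]; lo=5,mid=7 → [4, 4, 4, 4, 4, 9, 9]
end: lo=5, hi=6; A = [4, 4, 4, 4, 4, 9, 9]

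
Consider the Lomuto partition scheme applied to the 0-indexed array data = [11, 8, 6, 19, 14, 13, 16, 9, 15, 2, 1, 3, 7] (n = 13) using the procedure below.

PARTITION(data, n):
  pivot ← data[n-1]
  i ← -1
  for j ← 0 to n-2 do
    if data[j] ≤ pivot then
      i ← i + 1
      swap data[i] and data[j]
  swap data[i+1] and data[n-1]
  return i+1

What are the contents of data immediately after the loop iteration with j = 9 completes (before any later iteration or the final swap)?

[6, 2, 11, 19, 14, 13, 16, 9, 15, 8, 1, 3, 7]

pivot = data[12] = 7; i = -1
j=0: data[0]=11 > 7 → no swap
j=1: data[1]=8 > 7 → no swap
j=2: data[2]=6 ≤ 7 → i=0, swap data[0],data[2] → [6, 8, 11, 19, 14, 13, 16, 9, 15, 2, 1, 3, 7]
j=3: data[3]=19 > 7 → no swap
j=4: data[4]=14 > 7 → no swap
j=5: data[5]=13 > 7 → no swap
j=6: data[6]=16 > 7 → no swap
j=7: data[7]=9 > 7 → no swap
j=8: data[8]=15 > 7 → no swap
j=9: data[9]=2 ≤ 7 → i=1, swap data[1],data[9] → [6, 2, 11, 19, 14, 13, 16, 9, 15, 8, 1, 3, 7]
(after j=9) data = [6, 2, 11, 19, 14, 13, 16, 9, 15, 8, 1, 3, 7]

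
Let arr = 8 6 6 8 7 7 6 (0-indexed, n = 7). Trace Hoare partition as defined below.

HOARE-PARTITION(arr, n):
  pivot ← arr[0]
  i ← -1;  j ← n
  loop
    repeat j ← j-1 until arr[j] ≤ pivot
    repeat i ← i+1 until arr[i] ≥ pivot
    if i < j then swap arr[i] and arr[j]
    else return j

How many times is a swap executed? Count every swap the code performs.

pivot=8
j stops at 6 (6), i stops at 0 (8); swap ⇒ 6 6 6 8 7 7 8
j stops at 5 (7), i stops at 3 (8); swap ⇒ 6 6 6 7 7 8 8
j stops at 4, i stops at 5; i≥j ⇒ return 4. arr=6 6 6 7 7 8 8

2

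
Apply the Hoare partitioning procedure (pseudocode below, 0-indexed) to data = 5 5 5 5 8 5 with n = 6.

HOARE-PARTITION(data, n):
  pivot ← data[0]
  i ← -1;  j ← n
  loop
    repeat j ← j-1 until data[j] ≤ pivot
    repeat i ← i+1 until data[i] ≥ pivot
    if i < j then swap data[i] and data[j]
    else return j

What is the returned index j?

2

pivot=5
j stops at 5 (5), i stops at 0 (5); swap ⇒ 5 5 5 5 8 5
j stops at 3 (5), i stops at 1 (5); swap ⇒ 5 5 5 5 8 5
j stops at 2, i stops at 2; i≥j ⇒ return 2. data=5 5 5 5 8 5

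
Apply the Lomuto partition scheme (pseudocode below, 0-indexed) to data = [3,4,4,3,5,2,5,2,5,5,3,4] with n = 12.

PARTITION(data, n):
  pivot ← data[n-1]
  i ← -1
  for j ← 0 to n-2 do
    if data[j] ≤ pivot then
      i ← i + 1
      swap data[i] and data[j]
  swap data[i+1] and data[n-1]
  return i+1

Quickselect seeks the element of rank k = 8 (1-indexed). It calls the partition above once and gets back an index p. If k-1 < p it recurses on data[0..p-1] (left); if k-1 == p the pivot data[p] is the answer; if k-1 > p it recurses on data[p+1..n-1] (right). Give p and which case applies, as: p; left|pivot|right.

pivot = data[11] = 4; i = -1
j=0: data[0]=3 ≤ 4 → i=0, swap data[0],data[0] (no change) → [3,4,4,3,5,2,5,2,5,5,3,4]
j=1: data[1]=4 ≤ 4 → i=1, swap data[1],data[1] (no change) → [3,4,4,3,5,2,5,2,5,5,3,4]
j=2: data[2]=4 ≤ 4 → i=2, swap data[2],data[2] (no change) → [3,4,4,3,5,2,5,2,5,5,3,4]
j=3: data[3]=3 ≤ 4 → i=3, swap data[3],data[3] (no change) → [3,4,4,3,5,2,5,2,5,5,3,4]
j=4: data[4]=5 > 4 → no swap
j=5: data[5]=2 ≤ 4 → i=4, swap data[4],data[5] → [3,4,4,3,2,5,5,2,5,5,3,4]
j=6: data[6]=5 > 4 → no swap
j=7: data[7]=2 ≤ 4 → i=5, swap data[5],data[7] → [3,4,4,3,2,2,5,5,5,5,3,4]
j=8: data[8]=5 > 4 → no swap
j=9: data[9]=5 > 4 → no swap
j=10: data[10]=3 ≤ 4 → i=6, swap data[6],data[10] → [3,4,4,3,2,2,3,5,5,5,5,4]
final swap data[7],data[11] → [3,4,4,3,2,2,3,4,5,5,5,5]; return 7
p = 7; k-1 = 7 == 7 ⇒ pivot

7; pivot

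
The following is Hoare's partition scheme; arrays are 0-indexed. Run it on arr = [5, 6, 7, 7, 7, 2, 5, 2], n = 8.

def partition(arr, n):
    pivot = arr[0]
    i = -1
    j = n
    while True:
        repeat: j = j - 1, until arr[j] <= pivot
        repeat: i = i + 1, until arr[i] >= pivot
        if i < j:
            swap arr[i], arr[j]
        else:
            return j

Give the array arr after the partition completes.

pivot = arr[0] = 5; i = -1, j = 8
j→7 (arr[7]=2≤5), i→0 (arr[0]=5≥5); i<j, swap → [2, 6, 7, 7, 7, 2, 5, 5]
j→6 (arr[6]=5≤5), i→1 (arr[1]=6≥5); i<j, swap → [2, 5, 7, 7, 7, 2, 6, 5]
j→5 (arr[5]=2≤5), i→2 (arr[2]=7≥5); i<j, swap → [2, 5, 2, 7, 7, 7, 6, 5]
j→2, i→3; i≥j, return j=2. arr = [2, 5, 2, 7, 7, 7, 6, 5]

[2, 5, 2, 7, 7, 7, 6, 5]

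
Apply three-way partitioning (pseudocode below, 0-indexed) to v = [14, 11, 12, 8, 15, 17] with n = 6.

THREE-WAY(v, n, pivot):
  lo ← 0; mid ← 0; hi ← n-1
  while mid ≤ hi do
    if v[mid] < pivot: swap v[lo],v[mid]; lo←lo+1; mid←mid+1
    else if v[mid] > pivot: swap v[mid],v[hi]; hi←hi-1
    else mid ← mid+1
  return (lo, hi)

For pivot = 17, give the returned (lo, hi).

lo=0 mid=0 hi=5
14<17: swap(0,0), lo=1 mid=1 ⇒ [14, 11, 12, 8, 15, 17]
11<17: swap(1,1), lo=2 mid=2 ⇒ [14, 11, 12, 8, 15, 17]
12<17: swap(2,2), lo=3 mid=3 ⇒ [14, 11, 12, 8, 15, 17]
8<17: swap(3,3), lo=4 mid=4 ⇒ [14, 11, 12, 8, 15, 17]
15<17: swap(4,4), lo=5 mid=5 ⇒ [14, 11, 12, 8, 15, 17]
17=17: mid=6
done. lo=5 hi=5; v=[14, 11, 12, 8, 15, 17]

(5, 5)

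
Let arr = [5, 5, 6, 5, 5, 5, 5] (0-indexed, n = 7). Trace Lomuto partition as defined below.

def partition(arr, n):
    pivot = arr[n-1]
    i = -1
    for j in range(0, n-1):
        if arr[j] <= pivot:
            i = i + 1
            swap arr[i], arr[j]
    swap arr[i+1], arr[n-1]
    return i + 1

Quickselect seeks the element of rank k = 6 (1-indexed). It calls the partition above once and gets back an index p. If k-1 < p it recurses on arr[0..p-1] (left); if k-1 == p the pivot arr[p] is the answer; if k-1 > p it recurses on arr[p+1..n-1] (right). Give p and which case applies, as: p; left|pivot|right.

5; pivot

pivot=5, i=-1
j=0: 5≤5, i=0, swap(0,0) ⇒ [5, 5, 6, 5, 5, 5, 5]
j=1: 5≤5, i=1, swap(1,1) ⇒ [5, 5, 6, 5, 5, 5, 5]
j=2: 6>5, skip
j=3: 5≤5, i=2, swap(2,3) ⇒ [5, 5, 5, 6, 5, 5, 5]
j=4: 5≤5, i=3, swap(3,4) ⇒ [5, 5, 5, 5, 6, 5, 5]
j=5: 5≤5, i=4, swap(4,5) ⇒ [5, 5, 5, 5, 5, 6, 5]
swap(5,6) ⇒ [5, 5, 5, 5, 5, 5, 6]; return 5
p = 5; k-1 = 5 == 5 ⇒ pivot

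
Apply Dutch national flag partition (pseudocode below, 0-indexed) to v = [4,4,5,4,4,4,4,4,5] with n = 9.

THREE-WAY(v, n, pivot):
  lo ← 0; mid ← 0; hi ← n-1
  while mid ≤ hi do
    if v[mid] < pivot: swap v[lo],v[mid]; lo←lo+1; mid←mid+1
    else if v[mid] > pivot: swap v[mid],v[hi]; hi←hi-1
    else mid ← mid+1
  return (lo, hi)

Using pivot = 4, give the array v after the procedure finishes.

[4,4,4,4,4,4,4,5,5]

pivot = 4; lo=0, mid=0, hi=8
v[mid]=4=4: mid=1
v[mid]=4=4: mid=2
v[mid]=5>4: swap v[2],v[8]; hi=7 → [4,4,5,4,4,4,4,4,5]
v[mid]=5>4: swap v[2],v[7]; hi=6 → [4,4,4,4,4,4,4,5,5]
v[mid]=4=4: mid=3
v[mid]=4=4: mid=4
v[mid]=4=4: mid=5
v[mid]=4=4: mid=6
v[mid]=4=4: mid=7
end: lo=0, hi=6; v = [4,4,4,4,4,4,4,5,5]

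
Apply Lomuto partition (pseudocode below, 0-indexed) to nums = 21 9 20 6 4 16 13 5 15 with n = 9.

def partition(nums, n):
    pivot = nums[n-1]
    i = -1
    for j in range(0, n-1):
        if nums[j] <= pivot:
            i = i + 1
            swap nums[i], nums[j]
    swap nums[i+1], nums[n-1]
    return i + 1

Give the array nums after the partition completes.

9 6 4 13 5 15 21 20 16

pivot = nums[8] = 15; i = -1
j=0: nums[0]=21 > 15 → no swap
j=1: nums[1]=9 ≤ 15 → i=0, swap nums[0],nums[1] → 9 21 20 6 4 16 13 5 15
j=2: nums[2]=20 > 15 → no swap
j=3: nums[3]=6 ≤ 15 → i=1, swap nums[1],nums[3] → 9 6 20 21 4 16 13 5 15
j=4: nums[4]=4 ≤ 15 → i=2, swap nums[2],nums[4] → 9 6 4 21 20 16 13 5 15
j=5: nums[5]=16 > 15 → no swap
j=6: nums[6]=13 ≤ 15 → i=3, swap nums[3],nums[6] → 9 6 4 13 20 16 21 5 15
j=7: nums[7]=5 ≤ 15 → i=4, swap nums[4],nums[7] → 9 6 4 13 5 16 21 20 15
final swap nums[5],nums[8] → 9 6 4 13 5 15 21 20 16; return 5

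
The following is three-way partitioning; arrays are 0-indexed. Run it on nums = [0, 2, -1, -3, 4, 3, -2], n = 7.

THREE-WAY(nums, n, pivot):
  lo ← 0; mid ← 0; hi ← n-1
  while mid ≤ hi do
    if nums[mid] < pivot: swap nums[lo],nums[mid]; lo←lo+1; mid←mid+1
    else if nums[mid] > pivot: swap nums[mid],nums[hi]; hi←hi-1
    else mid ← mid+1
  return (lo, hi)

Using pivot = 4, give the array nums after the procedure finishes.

pivot = 4; lo=0, mid=0, hi=6
nums[mid]=0<4: swap nums[0],nums[0]; lo=1,mid=1 → [0, 2, -1, -3, 4, 3, -2]
nums[mid]=2<4: swap nums[1],nums[1]; lo=2,mid=2 → [0, 2, -1, -3, 4, 3, -2]
nums[mid]=-1<4: swap nums[2],nums[2]; lo=3,mid=3 → [0, 2, -1, -3, 4, 3, -2]
nums[mid]=-3<4: swap nums[3],nums[3]; lo=4,mid=4 → [0, 2, -1, -3, 4, 3, -2]
nums[mid]=4=4: mid=5
nums[mid]=3<4: swap nums[4],nums[5]; lo=5,mid=6 → [0, 2, -1, -3, 3, 4, -2]
nums[mid]=-2<4: swap nums[5],nums[6]; lo=6,mid=7 → [0, 2, -1, -3, 3, -2, 4]
end: lo=6, hi=6; nums = [0, 2, -1, -3, 3, -2, 4]

[0, 2, -1, -3, 3, -2, 4]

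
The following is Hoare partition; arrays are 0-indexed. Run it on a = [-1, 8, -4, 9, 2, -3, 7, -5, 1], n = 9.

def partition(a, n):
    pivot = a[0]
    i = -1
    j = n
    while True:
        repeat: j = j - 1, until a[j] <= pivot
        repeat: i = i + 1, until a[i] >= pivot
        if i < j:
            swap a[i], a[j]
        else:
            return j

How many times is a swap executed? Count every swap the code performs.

pivot = a[0] = -1; i = -1, j = 9
j→7 (a[7]=-5≤-1), i→0 (a[0]=-1≥-1); i<j, swap → [-5, 8, -4, 9, 2, -3, 7, -1, 1]
j→5 (a[5]=-3≤-1), i→1 (a[1]=8≥-1); i<j, swap → [-5, -3, -4, 9, 2, 8, 7, -1, 1]
j→2, i→3; i≥j, return j=2. a = [-5, -3, -4, 9, 2, 8, 7, -1, 1]

2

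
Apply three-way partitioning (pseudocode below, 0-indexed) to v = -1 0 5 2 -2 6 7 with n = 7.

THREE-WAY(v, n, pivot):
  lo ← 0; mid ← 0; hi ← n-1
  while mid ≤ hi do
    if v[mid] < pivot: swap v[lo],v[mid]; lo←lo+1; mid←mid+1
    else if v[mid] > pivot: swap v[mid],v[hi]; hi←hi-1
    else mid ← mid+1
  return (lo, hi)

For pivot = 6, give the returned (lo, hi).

(5, 5)

lo=0 mid=0 hi=6
-1<6: swap(0,0), lo=1 mid=1 ⇒ -1 0 5 2 -2 6 7
0<6: swap(1,1), lo=2 mid=2 ⇒ -1 0 5 2 -2 6 7
5<6: swap(2,2), lo=3 mid=3 ⇒ -1 0 5 2 -2 6 7
2<6: swap(3,3), lo=4 mid=4 ⇒ -1 0 5 2 -2 6 7
-2<6: swap(4,4), lo=5 mid=5 ⇒ -1 0 5 2 -2 6 7
6=6: mid=6
7>6: swap(6,6), hi=5 ⇒ -1 0 5 2 -2 6 7
done. lo=5 hi=5; v=-1 0 5 2 -2 6 7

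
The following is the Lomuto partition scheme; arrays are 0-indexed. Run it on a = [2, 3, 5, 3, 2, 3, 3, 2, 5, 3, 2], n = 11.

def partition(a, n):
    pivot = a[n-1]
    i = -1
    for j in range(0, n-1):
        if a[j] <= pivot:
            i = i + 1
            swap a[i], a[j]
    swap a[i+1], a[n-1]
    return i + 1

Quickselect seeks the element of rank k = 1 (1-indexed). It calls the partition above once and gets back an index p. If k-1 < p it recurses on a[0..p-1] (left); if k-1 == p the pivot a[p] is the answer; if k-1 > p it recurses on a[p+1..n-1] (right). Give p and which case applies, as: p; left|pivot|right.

pivot = a[10] = 2; i = -1
j=0: a[0]=2 ≤ 2 → i=0, swap a[0],a[0] (no change) → [2, 3, 5, 3, 2, 3, 3, 2, 5, 3, 2]
j=1: a[1]=3 > 2 → no swap
j=2: a[2]=5 > 2 → no swap
j=3: a[3]=3 > 2 → no swap
j=4: a[4]=2 ≤ 2 → i=1, swap a[1],a[4] → [2, 2, 5, 3, 3, 3, 3, 2, 5, 3, 2]
j=5: a[5]=3 > 2 → no swap
j=6: a[6]=3 > 2 → no swap
j=7: a[7]=2 ≤ 2 → i=2, swap a[2],a[7] → [2, 2, 2, 3, 3, 3, 3, 5, 5, 3, 2]
j=8: a[8]=5 > 2 → no swap
j=9: a[9]=3 > 2 → no swap
final swap a[3],a[10] → [2, 2, 2, 2, 3, 3, 3, 5, 5, 3, 3]; return 3
p = 3; k-1 = 0 < 3 ⇒ left

3; left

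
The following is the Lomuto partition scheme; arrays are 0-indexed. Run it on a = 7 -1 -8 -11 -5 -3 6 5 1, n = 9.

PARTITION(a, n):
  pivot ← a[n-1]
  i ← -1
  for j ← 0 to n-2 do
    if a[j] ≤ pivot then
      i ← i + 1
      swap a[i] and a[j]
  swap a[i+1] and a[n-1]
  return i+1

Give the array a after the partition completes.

pivot = a[8] = 1; i = -1
j=0: a[0]=7 > 1 → no swap
j=1: a[1]=-1 ≤ 1 → i=0, swap a[0],a[1] → -1 7 -8 -11 -5 -3 6 5 1
j=2: a[2]=-8 ≤ 1 → i=1, swap a[1],a[2] → -1 -8 7 -11 -5 -3 6 5 1
j=3: a[3]=-11 ≤ 1 → i=2, swap a[2],a[3] → -1 -8 -11 7 -5 -3 6 5 1
j=4: a[4]=-5 ≤ 1 → i=3, swap a[3],a[4] → -1 -8 -11 -5 7 -3 6 5 1
j=5: a[5]=-3 ≤ 1 → i=4, swap a[4],a[5] → -1 -8 -11 -5 -3 7 6 5 1
j=6: a[6]=6 > 1 → no swap
j=7: a[7]=5 > 1 → no swap
final swap a[5],a[8] → -1 -8 -11 -5 -3 1 6 5 7; return 5

-1 -8 -11 -5 -3 1 6 5 7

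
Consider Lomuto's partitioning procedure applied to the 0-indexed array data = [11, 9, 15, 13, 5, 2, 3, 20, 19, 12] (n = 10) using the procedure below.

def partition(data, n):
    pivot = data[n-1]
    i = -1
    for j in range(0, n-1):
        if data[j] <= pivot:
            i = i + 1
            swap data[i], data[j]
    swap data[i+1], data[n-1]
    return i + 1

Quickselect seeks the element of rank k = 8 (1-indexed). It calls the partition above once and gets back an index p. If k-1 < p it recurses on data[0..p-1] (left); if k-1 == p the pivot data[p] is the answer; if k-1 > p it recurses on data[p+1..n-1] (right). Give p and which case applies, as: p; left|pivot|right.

pivot=12, i=-1
j=0: 11≤12, i=0, swap(0,0) ⇒ [11, 9, 15, 13, 5, 2, 3, 20, 19, 12]
j=1: 9≤12, i=1, swap(1,1) ⇒ [11, 9, 15, 13, 5, 2, 3, 20, 19, 12]
j=2: 15>12, skip
j=3: 13>12, skip
j=4: 5≤12, i=2, swap(2,4) ⇒ [11, 9, 5, 13, 15, 2, 3, 20, 19, 12]
j=5: 2≤12, i=3, swap(3,5) ⇒ [11, 9, 5, 2, 15, 13, 3, 20, 19, 12]
j=6: 3≤12, i=4, swap(4,6) ⇒ [11, 9, 5, 2, 3, 13, 15, 20, 19, 12]
j=7: 20>12, skip
j=8: 19>12, skip
swap(5,9) ⇒ [11, 9, 5, 2, 3, 12, 15, 20, 19, 13]; return 5
p = 5; k-1 = 7 > 5 ⇒ right

5; right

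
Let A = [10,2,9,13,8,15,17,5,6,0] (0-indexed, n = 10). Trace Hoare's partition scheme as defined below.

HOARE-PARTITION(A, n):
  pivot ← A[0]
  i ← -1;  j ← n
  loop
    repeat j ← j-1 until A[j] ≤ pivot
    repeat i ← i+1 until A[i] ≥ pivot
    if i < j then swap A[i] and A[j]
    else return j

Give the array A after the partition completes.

pivot=10
j stops at 9 (0), i stops at 0 (10); swap ⇒ [0,2,9,13,8,15,17,5,6,10]
j stops at 8 (6), i stops at 3 (13); swap ⇒ [0,2,9,6,8,15,17,5,13,10]
j stops at 7 (5), i stops at 5 (15); swap ⇒ [0,2,9,6,8,5,17,15,13,10]
j stops at 5, i stops at 6; i≥j ⇒ return 5. A=[0,2,9,6,8,5,17,15,13,10]

[0,2,9,6,8,5,17,15,13,10]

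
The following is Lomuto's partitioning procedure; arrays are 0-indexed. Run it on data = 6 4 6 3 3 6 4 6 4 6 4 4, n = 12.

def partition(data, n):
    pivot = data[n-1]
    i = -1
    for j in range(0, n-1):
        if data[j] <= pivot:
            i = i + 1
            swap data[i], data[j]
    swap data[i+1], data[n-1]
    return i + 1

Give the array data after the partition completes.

pivot = data[11] = 4; i = -1
j=0: data[0]=6 > 4 → no swap
j=1: data[1]=4 ≤ 4 → i=0, swap data[0],data[1] → 4 6 6 3 3 6 4 6 4 6 4 4
j=2: data[2]=6 > 4 → no swap
j=3: data[3]=3 ≤ 4 → i=1, swap data[1],data[3] → 4 3 6 6 3 6 4 6 4 6 4 4
j=4: data[4]=3 ≤ 4 → i=2, swap data[2],data[4] → 4 3 3 6 6 6 4 6 4 6 4 4
j=5: data[5]=6 > 4 → no swap
j=6: data[6]=4 ≤ 4 → i=3, swap data[3],data[6] → 4 3 3 4 6 6 6 6 4 6 4 4
j=7: data[7]=6 > 4 → no swap
j=8: data[8]=4 ≤ 4 → i=4, swap data[4],data[8] → 4 3 3 4 4 6 6 6 6 6 4 4
j=9: data[9]=6 > 4 → no swap
j=10: data[10]=4 ≤ 4 → i=5, swap data[5],data[10] → 4 3 3 4 4 4 6 6 6 6 6 4
final swap data[6],data[11] → 4 3 3 4 4 4 4 6 6 6 6 6; return 6

4 3 3 4 4 4 4 6 6 6 6 6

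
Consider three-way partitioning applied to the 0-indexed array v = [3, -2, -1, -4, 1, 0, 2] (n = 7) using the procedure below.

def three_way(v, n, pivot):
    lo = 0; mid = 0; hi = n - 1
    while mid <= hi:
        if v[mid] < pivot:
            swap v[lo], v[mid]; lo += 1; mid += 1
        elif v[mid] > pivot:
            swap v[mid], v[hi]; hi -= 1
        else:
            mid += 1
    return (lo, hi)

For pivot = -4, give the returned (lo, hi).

pivot = -4; lo=0, mid=0, hi=6
v[mid]=3>-4: swap v[0],v[6]; hi=5 → [2, -2, -1, -4, 1, 0, 3]
v[mid]=2>-4: swap v[0],v[5]; hi=4 → [0, -2, -1, -4, 1, 2, 3]
v[mid]=0>-4: swap v[0],v[4]; hi=3 → [1, -2, -1, -4, 0, 2, 3]
v[mid]=1>-4: swap v[0],v[3]; hi=2 → [-4, -2, -1, 1, 0, 2, 3]
v[mid]=-4=-4: mid=1
v[mid]=-2>-4: swap v[1],v[2]; hi=1 → [-4, -1, -2, 1, 0, 2, 3]
v[mid]=-1>-4: swap v[1],v[1]; hi=0 → [-4, -1, -2, 1, 0, 2, 3]
end: lo=0, hi=0; v = [-4, -1, -2, 1, 0, 2, 3]

(0, 0)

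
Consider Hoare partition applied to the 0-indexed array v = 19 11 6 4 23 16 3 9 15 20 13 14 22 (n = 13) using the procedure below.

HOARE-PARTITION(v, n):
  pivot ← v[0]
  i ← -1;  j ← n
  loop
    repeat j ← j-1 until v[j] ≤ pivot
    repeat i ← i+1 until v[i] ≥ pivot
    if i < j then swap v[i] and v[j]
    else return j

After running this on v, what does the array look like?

14 11 6 4 13 16 3 9 15 20 23 19 22

pivot=19
j stops at 11 (14), i stops at 0 (19); swap ⇒ 14 11 6 4 23 16 3 9 15 20 13 19 22
j stops at 10 (13), i stops at 4 (23); swap ⇒ 14 11 6 4 13 16 3 9 15 20 23 19 22
j stops at 8, i stops at 9; i≥j ⇒ return 8. v=14 11 6 4 13 16 3 9 15 20 23 19 22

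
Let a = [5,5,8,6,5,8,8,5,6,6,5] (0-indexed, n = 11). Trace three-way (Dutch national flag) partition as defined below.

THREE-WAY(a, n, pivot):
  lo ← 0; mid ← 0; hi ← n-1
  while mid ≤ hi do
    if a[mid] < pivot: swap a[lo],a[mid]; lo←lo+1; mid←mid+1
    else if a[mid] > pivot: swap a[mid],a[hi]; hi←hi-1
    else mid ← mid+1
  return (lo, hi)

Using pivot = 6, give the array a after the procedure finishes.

[5,5,5,5,5,6,6,6,8,8,8]

pivot = 6; lo=0, mid=0, hi=10
a[mid]=5<6: swap a[0],a[0]; lo=1,mid=1 → [5,5,8,6,5,8,8,5,6,6,5]
a[mid]=5<6: swap a[1],a[1]; lo=2,mid=2 → [5,5,8,6,5,8,8,5,6,6,5]
a[mid]=8>6: swap a[2],a[10]; hi=9 → [5,5,5,6,5,8,8,5,6,6,8]
a[mid]=5<6: swap a[2],a[2]; lo=3,mid=3 → [5,5,5,6,5,8,8,5,6,6,8]
a[mid]=6=6: mid=4
a[mid]=5<6: swap a[3],a[4]; lo=4,mid=5 → [5,5,5,5,6,8,8,5,6,6,8]
a[mid]=8>6: swap a[5],a[9]; hi=8 → [5,5,5,5,6,6,8,5,6,8,8]
a[mid]=6=6: mid=6
a[mid]=8>6: swap a[6],a[8]; hi=7 → [5,5,5,5,6,6,6,5,8,8,8]
a[mid]=6=6: mid=7
a[mid]=5<6: swap a[4],a[7]; lo=5,mid=8 → [5,5,5,5,5,6,6,6,8,8,8]
end: lo=5, hi=7; a = [5,5,5,5,5,6,6,6,8,8,8]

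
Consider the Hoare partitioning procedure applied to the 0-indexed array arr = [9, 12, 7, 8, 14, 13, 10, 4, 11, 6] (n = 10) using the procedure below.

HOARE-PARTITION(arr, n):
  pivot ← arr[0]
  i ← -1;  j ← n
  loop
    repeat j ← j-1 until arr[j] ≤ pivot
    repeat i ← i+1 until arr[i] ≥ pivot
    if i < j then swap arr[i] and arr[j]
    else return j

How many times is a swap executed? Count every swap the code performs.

2

pivot=9
j stops at 9 (6), i stops at 0 (9); swap ⇒ [6, 12, 7, 8, 14, 13, 10, 4, 11, 9]
j stops at 7 (4), i stops at 1 (12); swap ⇒ [6, 4, 7, 8, 14, 13, 10, 12, 11, 9]
j stops at 3, i stops at 4; i≥j ⇒ return 3. arr=[6, 4, 7, 8, 14, 13, 10, 12, 11, 9]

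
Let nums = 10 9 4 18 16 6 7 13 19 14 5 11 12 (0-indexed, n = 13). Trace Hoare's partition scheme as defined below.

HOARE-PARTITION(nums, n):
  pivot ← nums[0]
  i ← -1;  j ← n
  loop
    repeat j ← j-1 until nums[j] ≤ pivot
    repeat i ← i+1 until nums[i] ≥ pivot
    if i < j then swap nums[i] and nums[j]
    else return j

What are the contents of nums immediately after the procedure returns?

5 9 4 7 6 16 18 13 19 14 10 11 12

pivot=10
j stops at 10 (5), i stops at 0 (10); swap ⇒ 5 9 4 18 16 6 7 13 19 14 10 11 12
j stops at 6 (7), i stops at 3 (18); swap ⇒ 5 9 4 7 16 6 18 13 19 14 10 11 12
j stops at 5 (6), i stops at 4 (16); swap ⇒ 5 9 4 7 6 16 18 13 19 14 10 11 12
j stops at 4, i stops at 5; i≥j ⇒ return 4. nums=5 9 4 7 6 16 18 13 19 14 10 11 12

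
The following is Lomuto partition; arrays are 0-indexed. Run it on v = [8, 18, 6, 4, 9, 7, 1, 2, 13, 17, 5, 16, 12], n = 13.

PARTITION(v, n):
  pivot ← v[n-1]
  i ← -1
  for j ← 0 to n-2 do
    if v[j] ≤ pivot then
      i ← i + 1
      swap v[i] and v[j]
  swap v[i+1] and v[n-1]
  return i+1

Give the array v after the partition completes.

[8, 6, 4, 9, 7, 1, 2, 5, 12, 17, 18, 16, 13]

pivot=12, i=-1
j=0: 8≤12, i=0, swap(0,0) ⇒ [8, 18, 6, 4, 9, 7, 1, 2, 13, 17, 5, 16, 12]
j=1: 18>12, skip
j=2: 6≤12, i=1, swap(1,2) ⇒ [8, 6, 18, 4, 9, 7, 1, 2, 13, 17, 5, 16, 12]
j=3: 4≤12, i=2, swap(2,3) ⇒ [8, 6, 4, 18, 9, 7, 1, 2, 13, 17, 5, 16, 12]
j=4: 9≤12, i=3, swap(3,4) ⇒ [8, 6, 4, 9, 18, 7, 1, 2, 13, 17, 5, 16, 12]
j=5: 7≤12, i=4, swap(4,5) ⇒ [8, 6, 4, 9, 7, 18, 1, 2, 13, 17, 5, 16, 12]
j=6: 1≤12, i=5, swap(5,6) ⇒ [8, 6, 4, 9, 7, 1, 18, 2, 13, 17, 5, 16, 12]
j=7: 2≤12, i=6, swap(6,7) ⇒ [8, 6, 4, 9, 7, 1, 2, 18, 13, 17, 5, 16, 12]
j=8: 13>12, skip
j=9: 17>12, skip
j=10: 5≤12, i=7, swap(7,10) ⇒ [8, 6, 4, 9, 7, 1, 2, 5, 13, 17, 18, 16, 12]
j=11: 16>12, skip
swap(8,12) ⇒ [8, 6, 4, 9, 7, 1, 2, 5, 12, 17, 18, 16, 13]; return 8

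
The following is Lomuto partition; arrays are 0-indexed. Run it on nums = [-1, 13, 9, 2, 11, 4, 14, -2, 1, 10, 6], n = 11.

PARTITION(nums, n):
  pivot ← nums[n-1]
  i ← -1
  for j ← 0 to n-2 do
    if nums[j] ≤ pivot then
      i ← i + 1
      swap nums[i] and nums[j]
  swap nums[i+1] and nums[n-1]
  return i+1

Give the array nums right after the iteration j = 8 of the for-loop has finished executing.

pivot = nums[10] = 6; i = -1
j=0: nums[0]=-1 ≤ 6 → i=0, swap nums[0],nums[0] (no change) → [-1, 13, 9, 2, 11, 4, 14, -2, 1, 10, 6]
j=1: nums[1]=13 > 6 → no swap
j=2: nums[2]=9 > 6 → no swap
j=3: nums[3]=2 ≤ 6 → i=1, swap nums[1],nums[3] → [-1, 2, 9, 13, 11, 4, 14, -2, 1, 10, 6]
j=4: nums[4]=11 > 6 → no swap
j=5: nums[5]=4 ≤ 6 → i=2, swap nums[2],nums[5] → [-1, 2, 4, 13, 11, 9, 14, -2, 1, 10, 6]
j=6: nums[6]=14 > 6 → no swap
j=7: nums[7]=-2 ≤ 6 → i=3, swap nums[3],nums[7] → [-1, 2, 4, -2, 11, 9, 14, 13, 1, 10, 6]
j=8: nums[8]=1 ≤ 6 → i=4, swap nums[4],nums[8] → [-1, 2, 4, -2, 1, 9, 14, 13, 11, 10, 6]
(after j=8) nums = [-1, 2, 4, -2, 1, 9, 14, 13, 11, 10, 6]

[-1, 2, 4, -2, 1, 9, 14, 13, 11, 10, 6]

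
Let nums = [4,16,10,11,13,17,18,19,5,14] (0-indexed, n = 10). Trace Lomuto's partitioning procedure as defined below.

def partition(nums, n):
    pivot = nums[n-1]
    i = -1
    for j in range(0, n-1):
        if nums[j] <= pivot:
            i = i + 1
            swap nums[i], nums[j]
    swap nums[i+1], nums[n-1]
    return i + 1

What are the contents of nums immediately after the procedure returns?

pivot=14, i=-1
j=0: 4≤14, i=0, swap(0,0) ⇒ [4,16,10,11,13,17,18,19,5,14]
j=1: 16>14, skip
j=2: 10≤14, i=1, swap(1,2) ⇒ [4,10,16,11,13,17,18,19,5,14]
j=3: 11≤14, i=2, swap(2,3) ⇒ [4,10,11,16,13,17,18,19,5,14]
j=4: 13≤14, i=3, swap(3,4) ⇒ [4,10,11,13,16,17,18,19,5,14]
j=5: 17>14, skip
j=6: 18>14, skip
j=7: 19>14, skip
j=8: 5≤14, i=4, swap(4,8) ⇒ [4,10,11,13,5,17,18,19,16,14]
swap(5,9) ⇒ [4,10,11,13,5,14,18,19,16,17]; return 5

[4,10,11,13,5,14,18,19,16,17]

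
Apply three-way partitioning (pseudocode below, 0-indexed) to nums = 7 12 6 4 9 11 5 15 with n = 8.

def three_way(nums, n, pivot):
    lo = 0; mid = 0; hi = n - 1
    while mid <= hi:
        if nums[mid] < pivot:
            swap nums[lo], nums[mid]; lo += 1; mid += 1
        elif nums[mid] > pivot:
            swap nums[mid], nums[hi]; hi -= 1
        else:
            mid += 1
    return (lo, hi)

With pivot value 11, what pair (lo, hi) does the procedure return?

pivot = 11; lo=0, mid=0, hi=7
nums[mid]=7<11: swap nums[0],nums[0]; lo=1,mid=1 → 7 12 6 4 9 11 5 15
nums[mid]=12>11: swap nums[1],nums[7]; hi=6 → 7 15 6 4 9 11 5 12
nums[mid]=15>11: swap nums[1],nums[6]; hi=5 → 7 5 6 4 9 11 15 12
nums[mid]=5<11: swap nums[1],nums[1]; lo=2,mid=2 → 7 5 6 4 9 11 15 12
nums[mid]=6<11: swap nums[2],nums[2]; lo=3,mid=3 → 7 5 6 4 9 11 15 12
nums[mid]=4<11: swap nums[3],nums[3]; lo=4,mid=4 → 7 5 6 4 9 11 15 12
nums[mid]=9<11: swap nums[4],nums[4]; lo=5,mid=5 → 7 5 6 4 9 11 15 12
nums[mid]=11=11: mid=6
end: lo=5, hi=5; nums = 7 5 6 4 9 11 15 12

(5, 5)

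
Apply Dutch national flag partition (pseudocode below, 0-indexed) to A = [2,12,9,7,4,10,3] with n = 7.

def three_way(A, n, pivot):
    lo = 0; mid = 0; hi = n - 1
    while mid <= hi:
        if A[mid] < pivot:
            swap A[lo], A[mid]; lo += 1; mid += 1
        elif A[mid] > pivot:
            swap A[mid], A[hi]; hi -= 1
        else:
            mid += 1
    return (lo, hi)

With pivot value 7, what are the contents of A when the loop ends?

[2,3,4,7,10,9,12]

lo=0 mid=0 hi=6
2<7: swap(0,0), lo=1 mid=1 ⇒ [2,12,9,7,4,10,3]
12>7: swap(1,6), hi=5 ⇒ [2,3,9,7,4,10,12]
3<7: swap(1,1), lo=2 mid=2 ⇒ [2,3,9,7,4,10,12]
9>7: swap(2,5), hi=4 ⇒ [2,3,10,7,4,9,12]
10>7: swap(2,4), hi=3 ⇒ [2,3,4,7,10,9,12]
4<7: swap(2,2), lo=3 mid=3 ⇒ [2,3,4,7,10,9,12]
7=7: mid=4
done. lo=3 hi=3; A=[2,3,4,7,10,9,12]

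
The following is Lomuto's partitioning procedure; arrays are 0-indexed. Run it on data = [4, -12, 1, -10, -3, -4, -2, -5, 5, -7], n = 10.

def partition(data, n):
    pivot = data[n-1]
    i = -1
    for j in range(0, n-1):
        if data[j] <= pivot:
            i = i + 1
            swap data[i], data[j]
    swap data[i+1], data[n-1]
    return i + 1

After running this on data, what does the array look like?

pivot = data[9] = -7; i = -1
j=0: data[0]=4 > -7 → no swap
j=1: data[1]=-12 ≤ -7 → i=0, swap data[0],data[1] → [-12, 4, 1, -10, -3, -4, -2, -5, 5, -7]
j=2: data[2]=1 > -7 → no swap
j=3: data[3]=-10 ≤ -7 → i=1, swap data[1],data[3] → [-12, -10, 1, 4, -3, -4, -2, -5, 5, -7]
j=4: data[4]=-3 > -7 → no swap
j=5: data[5]=-4 > -7 → no swap
j=6: data[6]=-2 > -7 → no swap
j=7: data[7]=-5 > -7 → no swap
j=8: data[8]=5 > -7 → no swap
final swap data[2],data[9] → [-12, -10, -7, 4, -3, -4, -2, -5, 5, 1]; return 2

[-12, -10, -7, 4, -3, -4, -2, -5, 5, 1]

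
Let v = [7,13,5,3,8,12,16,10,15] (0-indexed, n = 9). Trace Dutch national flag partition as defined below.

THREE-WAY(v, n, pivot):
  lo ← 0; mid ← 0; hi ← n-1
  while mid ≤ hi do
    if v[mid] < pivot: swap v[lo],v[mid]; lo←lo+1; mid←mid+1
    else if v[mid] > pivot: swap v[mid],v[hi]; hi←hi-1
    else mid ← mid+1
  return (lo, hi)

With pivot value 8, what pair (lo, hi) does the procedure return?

(3, 3)

pivot = 8; lo=0, mid=0, hi=8
v[mid]=7<8: swap v[0],v[0]; lo=1,mid=1 → [7,13,5,3,8,12,16,10,15]
v[mid]=13>8: swap v[1],v[8]; hi=7 → [7,15,5,3,8,12,16,10,13]
v[mid]=15>8: swap v[1],v[7]; hi=6 → [7,10,5,3,8,12,16,15,13]
v[mid]=10>8: swap v[1],v[6]; hi=5 → [7,16,5,3,8,12,10,15,13]
v[mid]=16>8: swap v[1],v[5]; hi=4 → [7,12,5,3,8,16,10,15,13]
v[mid]=12>8: swap v[1],v[4]; hi=3 → [7,8,5,3,12,16,10,15,13]
v[mid]=8=8: mid=2
v[mid]=5<8: swap v[1],v[2]; lo=2,mid=3 → [7,5,8,3,12,16,10,15,13]
v[mid]=3<8: swap v[2],v[3]; lo=3,mid=4 → [7,5,3,8,12,16,10,15,13]
end: lo=3, hi=3; v = [7,5,3,8,12,16,10,15,13]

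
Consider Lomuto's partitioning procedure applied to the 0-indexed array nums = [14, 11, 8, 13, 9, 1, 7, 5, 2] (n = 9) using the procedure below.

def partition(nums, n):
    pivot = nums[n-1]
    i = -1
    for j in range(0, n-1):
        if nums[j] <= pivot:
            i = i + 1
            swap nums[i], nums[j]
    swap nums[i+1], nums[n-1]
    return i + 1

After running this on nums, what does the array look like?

[1, 2, 8, 13, 9, 14, 7, 5, 11]

pivot = nums[8] = 2; i = -1
j=0: nums[0]=14 > 2 → no swap
j=1: nums[1]=11 > 2 → no swap
j=2: nums[2]=8 > 2 → no swap
j=3: nums[3]=13 > 2 → no swap
j=4: nums[4]=9 > 2 → no swap
j=5: nums[5]=1 ≤ 2 → i=0, swap nums[0],nums[5] → [1, 11, 8, 13, 9, 14, 7, 5, 2]
j=6: nums[6]=7 > 2 → no swap
j=7: nums[7]=5 > 2 → no swap
final swap nums[1],nums[8] → [1, 2, 8, 13, 9, 14, 7, 5, 11]; return 1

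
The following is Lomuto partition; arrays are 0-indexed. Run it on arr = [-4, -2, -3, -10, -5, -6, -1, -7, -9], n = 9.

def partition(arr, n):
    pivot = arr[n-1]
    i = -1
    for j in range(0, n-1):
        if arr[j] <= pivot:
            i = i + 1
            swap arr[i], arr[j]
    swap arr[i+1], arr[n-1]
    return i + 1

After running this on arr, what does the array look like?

pivot = arr[8] = -9; i = -1
j=0: arr[0]=-4 > -9 → no swap
j=1: arr[1]=-2 > -9 → no swap
j=2: arr[2]=-3 > -9 → no swap
j=3: arr[3]=-10 ≤ -9 → i=0, swap arr[0],arr[3] → [-10, -2, -3, -4, -5, -6, -1, -7, -9]
j=4: arr[4]=-5 > -9 → no swap
j=5: arr[5]=-6 > -9 → no swap
j=6: arr[6]=-1 > -9 → no swap
j=7: arr[7]=-7 > -9 → no swap
final swap arr[1],arr[8] → [-10, -9, -3, -4, -5, -6, -1, -7, -2]; return 1

[-10, -9, -3, -4, -5, -6, -1, -7, -2]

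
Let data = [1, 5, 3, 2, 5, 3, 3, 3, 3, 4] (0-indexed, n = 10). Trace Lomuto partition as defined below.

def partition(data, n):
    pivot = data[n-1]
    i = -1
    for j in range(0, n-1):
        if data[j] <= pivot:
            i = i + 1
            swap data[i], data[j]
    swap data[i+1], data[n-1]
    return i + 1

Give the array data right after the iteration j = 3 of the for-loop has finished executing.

[1, 3, 2, 5, 5, 3, 3, 3, 3, 4]

pivot = data[9] = 4; i = -1
j=0: data[0]=1 ≤ 4 → i=0, swap data[0],data[0] (no change) → [1, 5, 3, 2, 5, 3, 3, 3, 3, 4]
j=1: data[1]=5 > 4 → no swap
j=2: data[2]=3 ≤ 4 → i=1, swap data[1],data[2] → [1, 3, 5, 2, 5, 3, 3, 3, 3, 4]
j=3: data[3]=2 ≤ 4 → i=2, swap data[2],data[3] → [1, 3, 2, 5, 5, 3, 3, 3, 3, 4]
(after j=3) data = [1, 3, 2, 5, 5, 3, 3, 3, 3, 4]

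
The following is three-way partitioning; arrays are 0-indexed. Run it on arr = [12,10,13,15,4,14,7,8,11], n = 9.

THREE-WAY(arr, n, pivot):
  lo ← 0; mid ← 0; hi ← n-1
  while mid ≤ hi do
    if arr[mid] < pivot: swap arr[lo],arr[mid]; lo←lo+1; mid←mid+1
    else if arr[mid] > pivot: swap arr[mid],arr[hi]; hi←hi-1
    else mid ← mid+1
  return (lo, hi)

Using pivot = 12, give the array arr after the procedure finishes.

[10,11,8,4,7,12,14,15,13]

lo=0 mid=0 hi=8
12=12: mid=1
10<12: swap(0,1), lo=1 mid=2 ⇒ [10,12,13,15,4,14,7,8,11]
13>12: swap(2,8), hi=7 ⇒ [10,12,11,15,4,14,7,8,13]
11<12: swap(1,2), lo=2 mid=3 ⇒ [10,11,12,15,4,14,7,8,13]
15>12: swap(3,7), hi=6 ⇒ [10,11,12,8,4,14,7,15,13]
8<12: swap(2,3), lo=3 mid=4 ⇒ [10,11,8,12,4,14,7,15,13]
4<12: swap(3,4), lo=4 mid=5 ⇒ [10,11,8,4,12,14,7,15,13]
14>12: swap(5,6), hi=5 ⇒ [10,11,8,4,12,7,14,15,13]
7<12: swap(4,5), lo=5 mid=6 ⇒ [10,11,8,4,7,12,14,15,13]
done. lo=5 hi=5; arr=[10,11,8,4,7,12,14,15,13]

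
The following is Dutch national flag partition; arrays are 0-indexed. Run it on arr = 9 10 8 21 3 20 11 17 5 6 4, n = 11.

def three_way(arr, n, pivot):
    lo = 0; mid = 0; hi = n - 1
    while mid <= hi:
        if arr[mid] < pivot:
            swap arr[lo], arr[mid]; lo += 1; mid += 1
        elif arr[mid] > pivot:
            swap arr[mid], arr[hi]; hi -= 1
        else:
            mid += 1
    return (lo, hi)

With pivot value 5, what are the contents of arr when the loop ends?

pivot = 5; lo=0, mid=0, hi=10
arr[mid]=9>5: swap arr[0],arr[10]; hi=9 → 4 10 8 21 3 20 11 17 5 6 9
arr[mid]=4<5: swap arr[0],arr[0]; lo=1,mid=1 → 4 10 8 21 3 20 11 17 5 6 9
arr[mid]=10>5: swap arr[1],arr[9]; hi=8 → 4 6 8 21 3 20 11 17 5 10 9
arr[mid]=6>5: swap arr[1],arr[8]; hi=7 → 4 5 8 21 3 20 11 17 6 10 9
arr[mid]=5=5: mid=2
arr[mid]=8>5: swap arr[2],arr[7]; hi=6 → 4 5 17 21 3 20 11 8 6 10 9
arr[mid]=17>5: swap arr[2],arr[6]; hi=5 → 4 5 11 21 3 20 17 8 6 10 9
arr[mid]=11>5: swap arr[2],arr[5]; hi=4 → 4 5 20 21 3 11 17 8 6 10 9
arr[mid]=20>5: swap arr[2],arr[4]; hi=3 → 4 5 3 21 20 11 17 8 6 10 9
arr[mid]=3<5: swap arr[1],arr[2]; lo=2,mid=3 → 4 3 5 21 20 11 17 8 6 10 9
arr[mid]=21>5: swap arr[3],arr[3]; hi=2 → 4 3 5 21 20 11 17 8 6 10 9
end: lo=2, hi=2; arr = 4 3 5 21 20 11 17 8 6 10 9

4 3 5 21 20 11 17 8 6 10 9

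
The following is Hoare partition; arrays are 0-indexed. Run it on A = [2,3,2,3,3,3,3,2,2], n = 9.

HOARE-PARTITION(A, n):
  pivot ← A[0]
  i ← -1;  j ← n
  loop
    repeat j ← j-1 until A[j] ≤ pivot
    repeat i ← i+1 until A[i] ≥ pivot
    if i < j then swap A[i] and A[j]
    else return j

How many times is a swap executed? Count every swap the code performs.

2

pivot = A[0] = 2; i = -1, j = 9
j→8 (A[8]=2≤2), i→0 (A[0]=2≥2); i<j, swap → [2,3,2,3,3,3,3,2,2]
j→7 (A[7]=2≤2), i→1 (A[1]=3≥2); i<j, swap → [2,2,2,3,3,3,3,3,2]
j→2, i→2; i≥j, return j=2. A = [2,2,2,3,3,3,3,3,2]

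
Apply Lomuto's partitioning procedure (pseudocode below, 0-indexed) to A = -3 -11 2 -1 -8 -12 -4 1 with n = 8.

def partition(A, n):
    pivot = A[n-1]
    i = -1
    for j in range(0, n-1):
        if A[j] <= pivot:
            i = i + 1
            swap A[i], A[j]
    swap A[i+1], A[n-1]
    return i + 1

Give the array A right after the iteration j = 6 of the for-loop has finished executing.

pivot = A[7] = 1; i = -1
j=0: A[0]=-3 ≤ 1 → i=0, swap A[0],A[0] (no change) → -3 -11 2 -1 -8 -12 -4 1
j=1: A[1]=-11 ≤ 1 → i=1, swap A[1],A[1] (no change) → -3 -11 2 -1 -8 -12 -4 1
j=2: A[2]=2 > 1 → no swap
j=3: A[3]=-1 ≤ 1 → i=2, swap A[2],A[3] → -3 -11 -1 2 -8 -12 -4 1
j=4: A[4]=-8 ≤ 1 → i=3, swap A[3],A[4] → -3 -11 -1 -8 2 -12 -4 1
j=5: A[5]=-12 ≤ 1 → i=4, swap A[4],A[5] → -3 -11 -1 -8 -12 2 -4 1
j=6: A[6]=-4 ≤ 1 → i=5, swap A[5],A[6] → -3 -11 -1 -8 -12 -4 2 1
(after j=6) A = -3 -11 -1 -8 -12 -4 2 1

-3 -11 -1 -8 -12 -4 2 1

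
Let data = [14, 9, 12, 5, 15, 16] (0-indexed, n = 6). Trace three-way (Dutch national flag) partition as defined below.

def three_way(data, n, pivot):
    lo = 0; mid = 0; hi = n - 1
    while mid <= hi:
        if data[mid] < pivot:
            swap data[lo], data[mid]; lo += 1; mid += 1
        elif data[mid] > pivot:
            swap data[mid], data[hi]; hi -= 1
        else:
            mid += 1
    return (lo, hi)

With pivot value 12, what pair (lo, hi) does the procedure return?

(2, 2)

lo=0 mid=0 hi=5
14>12: swap(0,5), hi=4 ⇒ [16, 9, 12, 5, 15, 14]
16>12: swap(0,4), hi=3 ⇒ [15, 9, 12, 5, 16, 14]
15>12: swap(0,3), hi=2 ⇒ [5, 9, 12, 15, 16, 14]
5<12: swap(0,0), lo=1 mid=1 ⇒ [5, 9, 12, 15, 16, 14]
9<12: swap(1,1), lo=2 mid=2 ⇒ [5, 9, 12, 15, 16, 14]
12=12: mid=3
done. lo=2 hi=2; data=[5, 9, 12, 15, 16, 14]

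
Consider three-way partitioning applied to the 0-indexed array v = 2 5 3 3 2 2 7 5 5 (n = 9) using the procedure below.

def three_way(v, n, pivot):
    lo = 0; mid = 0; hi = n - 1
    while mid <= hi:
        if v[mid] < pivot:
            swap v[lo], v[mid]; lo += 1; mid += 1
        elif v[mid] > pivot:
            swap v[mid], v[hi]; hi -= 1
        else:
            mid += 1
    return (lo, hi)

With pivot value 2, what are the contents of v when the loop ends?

lo=0 mid=0 hi=8
2=2: mid=1
5>2: swap(1,8), hi=7 ⇒ 2 5 3 3 2 2 7 5 5
5>2: swap(1,7), hi=6 ⇒ 2 5 3 3 2 2 7 5 5
5>2: swap(1,6), hi=5 ⇒ 2 7 3 3 2 2 5 5 5
7>2: swap(1,5), hi=4 ⇒ 2 2 3 3 2 7 5 5 5
2=2: mid=2
3>2: swap(2,4), hi=3 ⇒ 2 2 2 3 3 7 5 5 5
2=2: mid=3
3>2: swap(3,3), hi=2 ⇒ 2 2 2 3 3 7 5 5 5
done. lo=0 hi=2; v=2 2 2 3 3 7 5 5 5

2 2 2 3 3 7 5 5 5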